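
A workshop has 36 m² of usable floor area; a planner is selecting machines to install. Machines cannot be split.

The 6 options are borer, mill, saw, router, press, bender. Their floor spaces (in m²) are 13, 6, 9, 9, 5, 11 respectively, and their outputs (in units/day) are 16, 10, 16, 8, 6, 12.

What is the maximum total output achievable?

Allowing fractional choices, the relaxed optimum would be about 51.3, but machines are indivisible.
mill + saw + router + bender: floor space 6 + 9 + 9 + 11 = 35 ≤ 36, output 10 + 16 + 8 + 12 = 46.
borer + mill + saw + press: floor space 13 + 6 + 9 + 5 = 33 ≤ 36, output 16 + 10 + 16 + 6 = 48.
Best is borer, mill, saw, and press with total output 48.

48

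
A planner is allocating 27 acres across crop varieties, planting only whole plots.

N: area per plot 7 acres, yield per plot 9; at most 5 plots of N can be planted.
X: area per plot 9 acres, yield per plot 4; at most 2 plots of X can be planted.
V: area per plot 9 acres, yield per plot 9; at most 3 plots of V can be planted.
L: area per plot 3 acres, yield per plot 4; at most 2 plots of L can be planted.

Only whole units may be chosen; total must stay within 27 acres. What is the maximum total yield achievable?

Take 3×N and 2×L: area 27 ≤ 27, yield 3·9 + 2·4 = 35.
L has the best ratio (4/3) and is taken to its limit of 2; remaining capacity is filled optimally with the others.

35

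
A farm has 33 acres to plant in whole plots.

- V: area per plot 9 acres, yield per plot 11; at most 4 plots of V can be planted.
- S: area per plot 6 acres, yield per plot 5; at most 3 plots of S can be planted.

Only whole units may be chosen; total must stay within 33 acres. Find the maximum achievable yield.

38

3×V and 1×S: area 33 ≤ 33, yield 3·11 + 1·5 = 38.
3×V: area 27 ≤ 33, yield 3·11 = 33.
Best is 38.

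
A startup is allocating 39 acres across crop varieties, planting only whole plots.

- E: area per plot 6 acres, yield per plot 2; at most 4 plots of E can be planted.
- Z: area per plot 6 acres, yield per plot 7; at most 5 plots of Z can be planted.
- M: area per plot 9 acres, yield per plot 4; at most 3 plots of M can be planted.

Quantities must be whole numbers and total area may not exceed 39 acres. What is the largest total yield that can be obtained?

39

Z has the best ratio (7/6); taking only Z gives at most 5×7 = 35 (stopped by the supply cap of 5).
Mixing does better — 5×Z and 1×M: area 39 ≤ 39, yield 5·7 + 1·4 = 39.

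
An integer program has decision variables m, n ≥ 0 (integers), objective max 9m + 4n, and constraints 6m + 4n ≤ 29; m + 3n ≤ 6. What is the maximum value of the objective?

The continuous relaxation peaks at (4.83, 0) with value 43.50; rounding to a feasible lattice point costs some objective.
(m,n)=(4,0): 6·4+4·0=24≤29, 1·4+3·0=4≤6, objective 36.
(m,n)=(3,1): 6·3+4·1=22≤29, 1·3+3·1=6≤6, objective 31.
(m,n)=(3,0): 6·3+4·0=18≤29, 1·3+3·0=3≤6, objective 27.
The best lattice point is (4,0), giving 36.

36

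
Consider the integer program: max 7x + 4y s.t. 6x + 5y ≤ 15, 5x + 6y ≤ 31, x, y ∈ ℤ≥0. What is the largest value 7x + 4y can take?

14

The continuous relaxation peaks at (2.5, 0) with value 17.50; rounding to a feasible lattice point costs some objective.
(x,y)=(2,0): 6·2+5·0=12≤15, 5·2+6·0=10≤31, objective 14.
(x,y)=(1,1): 6·1+5·1=11≤15, 5·1+6·1=11≤31, objective 11.
(x,y)=(1,0): 6·1+5·0=6≤15, 5·1+6·0=5≤31, objective 7.
No feasible integer point exceeds 14.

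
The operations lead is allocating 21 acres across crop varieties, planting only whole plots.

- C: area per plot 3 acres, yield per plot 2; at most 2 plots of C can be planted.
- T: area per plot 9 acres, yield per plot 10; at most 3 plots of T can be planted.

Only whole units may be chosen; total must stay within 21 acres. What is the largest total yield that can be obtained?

Take 1×C and 2×T: area 21 ≤ 21, yield 1·2 + 2·10 = 22.
No other integer combination yields more.

22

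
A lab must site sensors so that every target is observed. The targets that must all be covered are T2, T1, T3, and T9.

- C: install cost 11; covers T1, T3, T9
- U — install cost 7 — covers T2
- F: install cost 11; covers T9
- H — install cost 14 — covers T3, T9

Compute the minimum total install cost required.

18

Choose C and U: together they cover T2, T1, T3, T9 — every target.
Total install cost: 11 + 7 = 18.
No cover costs less than 18.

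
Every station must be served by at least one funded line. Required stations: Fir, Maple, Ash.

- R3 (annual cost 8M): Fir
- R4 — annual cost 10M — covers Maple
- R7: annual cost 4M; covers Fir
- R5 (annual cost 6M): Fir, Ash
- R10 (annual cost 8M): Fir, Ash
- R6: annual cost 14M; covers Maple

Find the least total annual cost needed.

Choose R4 and R5: together they cover Fir, Maple, Ash — every station.
Total annual cost: 10 + 6 = 16.
No cover costs less than 16.

16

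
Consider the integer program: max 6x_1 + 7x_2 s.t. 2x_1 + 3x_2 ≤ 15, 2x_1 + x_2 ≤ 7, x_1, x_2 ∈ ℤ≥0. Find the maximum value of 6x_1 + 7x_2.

35

Relaxing integrality, the LP optimum is 37.00 at (x_1,x_2) = (1.5, 4), which is not an integer point.
(x_1,x_2)=(0,5): 2·0+3·5=15≤15, 2·0+1·5=5≤7, objective 35.
(x_1,x_2)=(1,4): 2·1+3·4=14≤15, 2·1+1·4=6≤7, objective 34.
(x_1,x_2)=(2,3): 2·2+3·3=13≤15, 2·2+1·3=7≤7, objective 33.
(x_1,x_2)=(0,4): 2·0+3·4=12≤15, 2·0+1·4=4≤7, objective 28.
Maximum is 35 at (x_1,x_2)=(0,5).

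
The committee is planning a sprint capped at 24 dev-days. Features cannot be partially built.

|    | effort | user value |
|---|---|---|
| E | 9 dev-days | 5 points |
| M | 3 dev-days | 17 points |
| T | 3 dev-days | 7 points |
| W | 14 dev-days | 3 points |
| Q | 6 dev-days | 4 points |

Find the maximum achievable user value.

33

Take E, M, T, and Q: effort 9 + 3 + 3 + 6 = 21 ≤ 24, user value 5 + 17 + 7 + 4 = 33.
No other feasible combination does better.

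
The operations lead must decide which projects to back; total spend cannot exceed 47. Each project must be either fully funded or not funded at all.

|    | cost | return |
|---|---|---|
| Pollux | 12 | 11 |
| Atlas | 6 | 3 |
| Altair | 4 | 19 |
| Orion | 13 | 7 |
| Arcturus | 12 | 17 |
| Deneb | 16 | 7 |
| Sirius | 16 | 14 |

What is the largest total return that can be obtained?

61

Allowing fractional choices, the relaxed optimum would be about 62.6, but projects are indivisible.
Altair + Orion + Arcturus + Sirius: cost 4 + 13 + 12 + 16 = 45 ≤ 47, return 19 + 7 + 17 + 14 = 57.
Pollux + Altair + Arcturus + Sirius: cost 12 + 4 + 12 + 16 = 44 ≤ 47, return 11 + 19 + 17 + 14 = 61.
Pollux + Atlas + Altair + Orion + Arcturus: cost 12 + 6 + 4 + 13 + 12 = 47 ≤ 47, return 11 + 3 + 19 + 7 + 17 = 57.
Best is Pollux, Altair, Arcturus, and Sirius with total return 61.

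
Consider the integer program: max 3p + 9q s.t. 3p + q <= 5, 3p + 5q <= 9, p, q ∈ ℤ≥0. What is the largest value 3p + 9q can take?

12

(p,q)=(1,1): 3·1+1·1=4≤5, 3·1+5·1=8≤9, objective 12.
(p,q)=(0,1): 3·0+1·1=1≤5, 3·0+5·1=5≤9, objective 9.
(p,q)=(1,0): 3·1+1·0=3≤5, 3·1+5·0=3≤9, objective 3.
(p,q)=(0,0): 3·0+1·0=0≤5, 3·0+5·0=0≤9, objective 0.
The best lattice point is (1,1), giving 12.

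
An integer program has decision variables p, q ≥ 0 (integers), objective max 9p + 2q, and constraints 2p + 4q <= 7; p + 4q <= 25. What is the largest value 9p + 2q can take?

27

(p,q)=(3,0): 2·3+4·0=6≤7, 1·3+4·0=3≤25, objective 27.
(p,q)=(2,0): 2·2+4·0=4≤7, 1·2+4·0=2≤25, objective 18.
The best lattice point is (3,0), giving 27.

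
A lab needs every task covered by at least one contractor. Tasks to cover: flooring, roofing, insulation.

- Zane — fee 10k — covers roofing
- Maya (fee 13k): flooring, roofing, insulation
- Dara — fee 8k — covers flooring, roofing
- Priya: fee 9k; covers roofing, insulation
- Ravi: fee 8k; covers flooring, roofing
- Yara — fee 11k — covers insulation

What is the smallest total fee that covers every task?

13

The greedy cost-per-new-task heuristic would pick Dara and Priya for 17, but a cheaper cover exists.
Maya alone covers flooring, roofing, insulation — every task.
Total fee: 13.
No cover costs less than 13.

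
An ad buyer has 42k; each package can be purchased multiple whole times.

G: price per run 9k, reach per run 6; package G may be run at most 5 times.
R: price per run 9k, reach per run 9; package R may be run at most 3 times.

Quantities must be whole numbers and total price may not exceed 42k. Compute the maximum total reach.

33

R has the best ratio (9/9); taking only R gives at most 3×9 = 27 (stopped by the supply cap of 3).
Mixing does better — 1×G and 3×R: price 36 ≤ 42, reach 1·6 + 3·9 = 33.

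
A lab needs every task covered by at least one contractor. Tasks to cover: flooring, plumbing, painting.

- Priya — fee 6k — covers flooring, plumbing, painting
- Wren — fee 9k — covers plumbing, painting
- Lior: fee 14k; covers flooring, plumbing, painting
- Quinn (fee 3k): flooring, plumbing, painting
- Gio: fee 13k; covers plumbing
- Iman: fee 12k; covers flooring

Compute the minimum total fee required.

3

Quinn alone covers flooring, plumbing, painting — every task.
Total fee: 3.
No cover costs less than 3.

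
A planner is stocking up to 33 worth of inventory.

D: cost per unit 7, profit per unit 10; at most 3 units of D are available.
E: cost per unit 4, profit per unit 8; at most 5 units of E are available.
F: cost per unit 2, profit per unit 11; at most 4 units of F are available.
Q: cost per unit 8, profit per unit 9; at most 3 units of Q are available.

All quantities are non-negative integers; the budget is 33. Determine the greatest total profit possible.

Take 1×D, 4×E, and 4×F: cost 31 ≤ 33, profit 1·10 + 4·8 + 4·11 = 86.
F has the best ratio (11/2) and is taken to its limit of 4; remaining capacity is filled optimally with the others.

86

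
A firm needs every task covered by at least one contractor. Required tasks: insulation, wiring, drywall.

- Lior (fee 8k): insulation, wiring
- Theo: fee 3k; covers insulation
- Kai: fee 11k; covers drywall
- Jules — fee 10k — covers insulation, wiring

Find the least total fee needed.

19

This is a weighted set-cover instance.
Choose Lior and Kai: together they cover insulation, wiring, drywall — every task.
Total fee: 8 + 11 = 19.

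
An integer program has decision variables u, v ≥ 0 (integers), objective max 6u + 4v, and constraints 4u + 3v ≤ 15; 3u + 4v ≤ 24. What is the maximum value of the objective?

22

The continuous relaxation peaks at (3.75, 0) with value 22.50; rounding to a feasible lattice point costs some objective.
(u,v)=(3,1) is feasible, giving 22.
(u,v)=(2,2) is feasible, giving 20.
Maximum is 22 at (u,v)=(3,1).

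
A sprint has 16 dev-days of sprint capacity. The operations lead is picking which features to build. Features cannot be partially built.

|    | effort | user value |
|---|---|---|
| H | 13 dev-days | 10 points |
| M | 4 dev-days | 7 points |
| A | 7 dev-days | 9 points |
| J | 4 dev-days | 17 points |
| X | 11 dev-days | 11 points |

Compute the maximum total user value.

33

Take M, A, and J: effort 4 + 7 + 4 = 15 ≤ 16, user value 7 + 9 + 17 = 33.
No other feasible combination does better.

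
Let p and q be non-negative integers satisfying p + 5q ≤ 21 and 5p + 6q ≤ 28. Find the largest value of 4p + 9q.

The continuous relaxation peaks at (0.737, 4.05) with value 39.42; rounding to a feasible lattice point costs some objective.
(p,q)=(0,4): 1·0+5·4=20≤21, 5·0+6·4=24≤28, objective 36.
(p,q)=(1,3): 1·1+5·3=16≤21, 5·1+6·3=23≤28, objective 31.
(p,q)=(0,3): 1·0+5·3=15≤21, 5·0+6·3=18≤28, objective 27.
The best lattice point is (0,4), giving 36.

36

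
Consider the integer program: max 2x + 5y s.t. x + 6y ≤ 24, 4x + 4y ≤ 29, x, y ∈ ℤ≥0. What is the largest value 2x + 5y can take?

23

Relaxing integrality, the LP optimum is 24.55 at (x,y) = (3.9, 3.35), which is not an integer point.
(x,y)=(4,3): 1·4+6·3=22≤24, 4·4+4·3=28≤29, objective 23.
(x,y)=(3,3): 1·3+6·3=21≤24, 4·3+4·3=24≤29, objective 21.
(x,y)=(5,2): 1·5+6·2=17≤24, 4·5+4·2=28≤29, objective 20.
Maximum is 23 at (x,y)=(4,3).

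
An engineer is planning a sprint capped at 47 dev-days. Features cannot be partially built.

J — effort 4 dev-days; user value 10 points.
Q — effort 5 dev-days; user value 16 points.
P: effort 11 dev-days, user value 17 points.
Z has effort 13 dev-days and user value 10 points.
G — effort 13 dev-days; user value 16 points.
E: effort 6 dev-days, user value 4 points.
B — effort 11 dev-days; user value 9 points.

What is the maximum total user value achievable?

69

J + Q + P + G + B: effort 4 + 5 + 11 + 13 + 11 = 44 ≤ 47, user value 10 + 16 + 17 + 16 + 9 = 68.
J + Q + P + Z + G: effort 4 + 5 + 11 + 13 + 13 = 46 ≤ 47, user value 10 + 16 + 17 + 10 + 16 = 69.
Best is J, Q, P, Z, and G with total user value 69.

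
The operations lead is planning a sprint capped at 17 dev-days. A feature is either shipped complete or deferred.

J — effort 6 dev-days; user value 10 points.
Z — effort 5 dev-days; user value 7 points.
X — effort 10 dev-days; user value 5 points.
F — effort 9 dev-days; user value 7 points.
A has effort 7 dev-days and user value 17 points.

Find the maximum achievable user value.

27

Z + A: effort 5 + 7 = 12 ≤ 17, user value 7 + 17 = 24.
J + A: effort 6 + 7 = 13 ≤ 17, user value 10 + 17 = 27.
Best is J and A with total user value 27.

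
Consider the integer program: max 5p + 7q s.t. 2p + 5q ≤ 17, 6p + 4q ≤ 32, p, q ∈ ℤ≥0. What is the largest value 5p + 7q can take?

Relaxing integrality, the LP optimum is 33.00 at (p,q) = (4.18, 1.73), which is not an integer point.
(p,q)=(3,2): 2·3+5·2=16≤17, 6·3+4·2=26≤32, objective 29.
(p,q)=(4,1): 2·4+5·1=13≤17, 6·4+4·1=28≤32, objective 27.
No feasible integer point exceeds 29.

29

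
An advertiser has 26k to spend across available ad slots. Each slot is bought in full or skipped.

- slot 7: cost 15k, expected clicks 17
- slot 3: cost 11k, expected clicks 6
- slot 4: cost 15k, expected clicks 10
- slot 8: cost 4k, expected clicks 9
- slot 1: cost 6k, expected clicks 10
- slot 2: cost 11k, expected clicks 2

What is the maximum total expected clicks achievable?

Allowing fractional choices, the relaxed optimum would be about 36.7, but ad slots are indivisible.
slot 7 + slot 8 + slot 1: cost 15 + 4 + 6 = 25 ≤ 26, expected clicks 17 + 9 + 10 = 36.
slot 4 + slot 8 + slot 1: cost 15 + 4 + 6 = 25 ≤ 26, expected clicks 10 + 9 + 10 = 29.
Best is slot 7, slot 8, and slot 1 with total expected clicks 36.

36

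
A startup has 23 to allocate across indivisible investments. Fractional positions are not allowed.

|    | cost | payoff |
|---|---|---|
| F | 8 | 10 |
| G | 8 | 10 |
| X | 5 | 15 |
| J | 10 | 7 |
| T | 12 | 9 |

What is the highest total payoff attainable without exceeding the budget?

F + X + J: cost 8 + 5 + 10 = 23 ≤ 23, payoff 10 + 15 + 7 = 32.
F + G + X: cost 8 + 8 + 5 = 21 ≤ 23, payoff 10 + 10 + 15 = 35.
G + X + J: cost 8 + 5 + 10 = 23 ≤ 23, payoff 10 + 15 + 7 = 32.
Best is F, G, and X with total payoff 35.

35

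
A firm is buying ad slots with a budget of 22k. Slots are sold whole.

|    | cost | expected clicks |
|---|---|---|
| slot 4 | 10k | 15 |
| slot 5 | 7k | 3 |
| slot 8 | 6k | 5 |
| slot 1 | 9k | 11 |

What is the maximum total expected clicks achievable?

This is an integer program with binary decision variables.
Take slot 4 and slot 1: cost 10 + 9 = 19 ≤ 22, expected clicks 15 + 11 = 26.
No other feasible combination does better.

26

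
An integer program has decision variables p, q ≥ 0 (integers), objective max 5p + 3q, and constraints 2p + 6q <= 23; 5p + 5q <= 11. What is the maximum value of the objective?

(p,q)=(2,0) is feasible, giving 10.
(p,q)=(1,1) is feasible, giving 8.
(p,q)=(1,0) is feasible, giving 5.
Maximum is 10 at (p,q)=(2,0).

10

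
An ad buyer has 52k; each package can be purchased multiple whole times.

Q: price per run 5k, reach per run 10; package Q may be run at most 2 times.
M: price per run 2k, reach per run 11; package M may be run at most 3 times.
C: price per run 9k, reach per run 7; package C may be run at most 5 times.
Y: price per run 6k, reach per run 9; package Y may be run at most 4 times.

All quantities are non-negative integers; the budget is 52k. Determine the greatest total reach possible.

96

2×Q, 3×M, 2×C, and 3×Y: price 52 ≤ 52, reach 2·10 + 3·11 + 2·7 + 3·9 = 94.
2×Q, 3×M, 1×C, and 4×Y: price 49 ≤ 52, reach 2·10 + 3·11 + 1·7 + 4·9 = 96.
Best is 96.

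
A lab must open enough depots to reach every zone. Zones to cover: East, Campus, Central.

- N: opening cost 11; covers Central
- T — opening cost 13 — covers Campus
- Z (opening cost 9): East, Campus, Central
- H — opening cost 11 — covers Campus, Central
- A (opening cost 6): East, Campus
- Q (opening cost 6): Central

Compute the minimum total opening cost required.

Z alone covers East, Campus, Central — every zone.
Total opening cost: 9.
No cover costs less than 9.

9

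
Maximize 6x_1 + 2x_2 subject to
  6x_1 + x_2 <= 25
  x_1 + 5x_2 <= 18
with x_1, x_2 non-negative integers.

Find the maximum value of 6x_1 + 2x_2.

Relaxing integrality, the LP optimum is 27.86 at (x_1,x_2) = (3.69, 2.86), which is not an integer point.
(x_1,x_2)=(4,1): 6·4+1·1=25≤25, 1·4+5·1=9≤18, objective 26.
(x_1,x_2)=(4,0): 6·4+1·0=24≤25, 1·4+5·0=4≤18, objective 24.
No feasible integer point exceeds 26.

26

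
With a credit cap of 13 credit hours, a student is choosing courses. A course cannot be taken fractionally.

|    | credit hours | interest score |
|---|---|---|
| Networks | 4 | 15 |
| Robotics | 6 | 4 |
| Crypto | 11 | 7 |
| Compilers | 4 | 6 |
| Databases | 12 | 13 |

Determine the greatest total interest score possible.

This is an integer program with binary decision variables.
Allowing fractional choices, the relaxed optimum would be about 26.4, but courses are indivisible.
Networks: credit hours 4 ≤ 13, interest score 15.
Networks + Compilers: credit hours 4 + 4 = 8 ≤ 13, interest score 15 + 6 = 21.
Networks + Robotics: credit hours 4 + 6 = 10 ≤ 13, interest score 15 + 4 = 19.
Best is Networks and Compilers with total interest score 21.

21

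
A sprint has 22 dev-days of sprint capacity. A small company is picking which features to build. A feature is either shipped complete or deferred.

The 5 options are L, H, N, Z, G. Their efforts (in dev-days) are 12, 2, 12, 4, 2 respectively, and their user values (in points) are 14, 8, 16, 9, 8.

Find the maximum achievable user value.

Allowing fractional choices, the relaxed optimum would be about 43.3, but features are indivisible.
H + N + Z: effort 2 + 12 + 4 = 18 ≤ 22, user value 8 + 16 + 9 = 33.
H + N + Z + G: effort 2 + 12 + 4 + 2 = 20 ≤ 22, user value 8 + 16 + 9 + 8 = 41.
L + H + Z + G: effort 12 + 2 + 4 + 2 = 20 ≤ 22, user value 14 + 8 + 9 + 8 = 39.
Best is H, N, Z, and G with total user value 41.

41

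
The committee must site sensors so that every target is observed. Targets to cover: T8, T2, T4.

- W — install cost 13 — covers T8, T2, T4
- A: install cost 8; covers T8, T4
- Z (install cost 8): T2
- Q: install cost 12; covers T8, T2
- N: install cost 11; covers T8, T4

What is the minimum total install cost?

The greedy cost-per-new-target heuristic would pick A and Z for 16, but a cheaper cover exists.
W alone covers T8, T2, T4 — every target.
Total install cost: 13.
No cover costs less than 13.

13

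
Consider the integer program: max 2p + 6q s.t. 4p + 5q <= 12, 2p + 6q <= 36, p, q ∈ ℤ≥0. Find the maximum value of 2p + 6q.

12

(p,q)=(0,2) is feasible, giving 12.
(p,q)=(1,1) is feasible, giving 8.
No feasible integer point exceeds 12.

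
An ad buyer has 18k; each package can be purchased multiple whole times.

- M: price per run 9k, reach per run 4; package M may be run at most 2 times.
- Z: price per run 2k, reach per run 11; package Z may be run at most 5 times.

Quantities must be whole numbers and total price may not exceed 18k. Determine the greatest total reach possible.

55

Take 5×Z: price 10 ≤ 18, reach 5·11 = 55.
Z has the best ratio (11/2) and is taken to its limit of 5; remaining capacity is filled optimally with the others.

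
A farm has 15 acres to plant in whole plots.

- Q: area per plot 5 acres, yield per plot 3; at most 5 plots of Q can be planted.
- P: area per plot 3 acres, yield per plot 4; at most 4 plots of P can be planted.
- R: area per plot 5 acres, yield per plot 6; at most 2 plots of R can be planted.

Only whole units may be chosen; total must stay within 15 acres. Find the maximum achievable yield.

18

Take 3×P and 1×R: area 14 ≤ 15, yield 3·4 + 1·6 = 18.
No other integer combination yields more.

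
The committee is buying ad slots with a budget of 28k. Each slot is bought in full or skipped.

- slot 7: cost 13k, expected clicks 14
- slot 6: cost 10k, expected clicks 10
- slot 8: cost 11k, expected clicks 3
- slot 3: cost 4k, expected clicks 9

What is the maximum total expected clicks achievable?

33

slot 7 + slot 6 + slot 3: cost 13 + 10 + 4 = 27 ≤ 28, expected clicks 14 + 10 + 9 = 33.
slot 7 + slot 6: cost 13 + 10 = 23 ≤ 28, expected clicks 14 + 10 = 24.
slot 7 + slot 8 + slot 3: cost 13 + 11 + 4 = 28 ≤ 28, expected clicks 14 + 3 + 9 = 26.
Best is slot 7, slot 6, and slot 3 with total expected clicks 33.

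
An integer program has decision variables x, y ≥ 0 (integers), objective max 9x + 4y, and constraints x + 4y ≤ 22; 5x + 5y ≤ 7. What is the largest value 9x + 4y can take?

Relaxing integrality, the LP optimum is 12.60 at (x,y) = (1.4, 0), which is not an integer point.
(x,y)=(1,0): 1·1+4·0=1≤22, 5·1+5·0=5≤7, objective 9.
(x,y)=(0,1): 1·0+4·1=4≤22, 5·0+5·1=5≤7, objective 4.
(x,y)=(0,0): 1·0+4·0=0≤22, 5·0+5·0=0≤7, objective 0.
The best lattice point is (1,0), giving 9.

9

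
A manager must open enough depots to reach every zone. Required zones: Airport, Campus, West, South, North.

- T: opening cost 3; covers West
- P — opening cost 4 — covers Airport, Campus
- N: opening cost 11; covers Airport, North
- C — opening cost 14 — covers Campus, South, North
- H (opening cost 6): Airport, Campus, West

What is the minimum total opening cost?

20

Choose C and H: together they cover Airport, Campus, West, South, North — every zone.
Total opening cost: 14 + 6 = 20.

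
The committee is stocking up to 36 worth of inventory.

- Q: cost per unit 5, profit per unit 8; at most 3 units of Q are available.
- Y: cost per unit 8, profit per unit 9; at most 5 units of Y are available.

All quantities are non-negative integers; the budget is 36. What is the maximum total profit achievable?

43

Q has the best ratio (8/5); taking only Q gives at most 3×8 = 24 (stopped by the supply cap of 3).
Mixing does better — 2×Q and 3×Y: cost 34 ≤ 36, profit 2·8 + 3·9 = 43.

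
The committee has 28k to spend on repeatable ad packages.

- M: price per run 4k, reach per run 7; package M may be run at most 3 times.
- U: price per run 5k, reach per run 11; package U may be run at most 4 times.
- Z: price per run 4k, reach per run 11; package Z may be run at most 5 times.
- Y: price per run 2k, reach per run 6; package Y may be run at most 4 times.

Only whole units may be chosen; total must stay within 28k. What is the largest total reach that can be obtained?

79

Y has the best ratio (6/2); taking only Y gives at most 4×6 = 24 (stopped by the supply cap of 4).
Mixing does better — 5×Z and 4×Y: price 28 ≤ 28, reach 5·11 + 4·6 = 79.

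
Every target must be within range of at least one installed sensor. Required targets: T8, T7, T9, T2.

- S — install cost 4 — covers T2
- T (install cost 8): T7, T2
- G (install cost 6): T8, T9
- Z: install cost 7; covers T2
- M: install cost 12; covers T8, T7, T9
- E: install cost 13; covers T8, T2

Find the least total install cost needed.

The greedy cost-per-new-target heuristic would pick G, S, and T for 18, but a cheaper cover exists.
Choose T and G: together they cover T8, T7, T9, T2 — every target.
Total install cost: 8 + 6 = 14.
No cover costs less than 14.

14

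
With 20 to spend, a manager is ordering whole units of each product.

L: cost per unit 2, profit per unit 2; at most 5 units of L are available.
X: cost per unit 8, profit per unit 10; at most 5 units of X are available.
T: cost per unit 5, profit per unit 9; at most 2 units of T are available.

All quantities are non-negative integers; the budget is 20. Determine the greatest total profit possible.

30

T has the best ratio (9/5); taking only T gives at most 2×9 = 18 (stopped by the supply cap of 2).
Mixing does better — 1×L, 1×X, and 2×T: cost 20 ≤ 20, profit 1·2 + 1·10 + 2·9 = 30.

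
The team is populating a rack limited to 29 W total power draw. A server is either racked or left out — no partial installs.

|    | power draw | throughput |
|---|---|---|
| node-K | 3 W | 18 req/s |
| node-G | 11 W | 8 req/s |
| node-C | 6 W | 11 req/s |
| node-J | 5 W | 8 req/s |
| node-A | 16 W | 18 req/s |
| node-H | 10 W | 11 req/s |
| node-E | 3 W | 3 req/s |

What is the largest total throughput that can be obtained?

This is an integer program with binary decision variables.
Allowing fractional choices, the relaxed optimum would be about 53.9, but servers are indivisible.
node-K + node-C + node-J + node-H + node-E: power draw 3 + 6 + 5 + 10 + 3 = 27 ≤ 29, throughput 18 + 11 + 8 + 11 + 3 = 51.
node-K + node-C + node-A + node-E: power draw 3 + 6 + 16 + 3 = 28 ≤ 29, throughput 18 + 11 + 18 + 3 = 50.
Best is node-K, node-C, node-J, node-H, and node-E with total throughput 51.

51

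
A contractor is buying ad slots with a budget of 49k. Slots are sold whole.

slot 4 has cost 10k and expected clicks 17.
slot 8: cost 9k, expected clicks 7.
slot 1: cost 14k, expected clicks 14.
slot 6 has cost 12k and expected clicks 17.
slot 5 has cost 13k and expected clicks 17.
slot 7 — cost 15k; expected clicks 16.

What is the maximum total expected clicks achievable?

Allowing fractional choices, the relaxed optimum would be about 65.9, but ad slots are indivisible.
slot 4 + slot 8 + slot 6 + slot 5: cost 10 + 9 + 12 + 13 = 44 ≤ 49, expected clicks 17 + 7 + 17 + 17 = 58.
slot 4 + slot 1 + slot 6 + slot 5: cost 10 + 14 + 12 + 13 = 49 ≤ 49, expected clicks 17 + 14 + 17 + 17 = 65.
slot 4 + slot 8 + slot 6 + slot 7: cost 10 + 9 + 12 + 15 = 46 ≤ 49, expected clicks 17 + 7 + 17 + 16 = 57.
Best is slot 4, slot 1, slot 6, and slot 5 with total expected clicks 65.

65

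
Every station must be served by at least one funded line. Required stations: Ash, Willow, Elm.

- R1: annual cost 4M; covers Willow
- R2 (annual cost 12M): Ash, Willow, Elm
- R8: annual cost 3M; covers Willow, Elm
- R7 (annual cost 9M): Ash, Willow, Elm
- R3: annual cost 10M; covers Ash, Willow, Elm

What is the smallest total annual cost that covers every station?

This is an integer covering problem.
The greedy cost-per-new-station heuristic would pick R8 and R7 for 12, but a cheaper cover exists.
R7 alone covers Ash, Willow, Elm — every station.
Total annual cost: 9.
No cover costs less than 9.

9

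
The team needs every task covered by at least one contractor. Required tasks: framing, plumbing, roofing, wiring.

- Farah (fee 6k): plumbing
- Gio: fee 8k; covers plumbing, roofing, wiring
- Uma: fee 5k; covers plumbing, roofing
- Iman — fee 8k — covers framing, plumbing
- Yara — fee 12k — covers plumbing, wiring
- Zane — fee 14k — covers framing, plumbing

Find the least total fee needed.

16

The greedy cost-per-new-task heuristic would pick Uma, Gio, and Iman for 21, but a cheaper cover exists.
Choose Gio and Iman: together they cover framing, plumbing, roofing, wiring — every task.
Total fee: 8 + 8 = 16.
No cover costs less than 16.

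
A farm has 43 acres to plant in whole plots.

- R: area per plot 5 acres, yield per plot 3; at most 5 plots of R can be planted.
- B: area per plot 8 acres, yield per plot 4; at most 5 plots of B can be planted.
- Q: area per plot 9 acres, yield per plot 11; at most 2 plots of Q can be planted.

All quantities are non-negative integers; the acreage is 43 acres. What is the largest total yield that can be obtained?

5×R and 2×Q: area 43 ≤ 43, yield 5·3 + 2·11 = 37.
3×R, 1×B, and 2×Q: area 41 ≤ 43, yield 3·3 + 1·4 + 2·11 = 35.
Best is 37.

37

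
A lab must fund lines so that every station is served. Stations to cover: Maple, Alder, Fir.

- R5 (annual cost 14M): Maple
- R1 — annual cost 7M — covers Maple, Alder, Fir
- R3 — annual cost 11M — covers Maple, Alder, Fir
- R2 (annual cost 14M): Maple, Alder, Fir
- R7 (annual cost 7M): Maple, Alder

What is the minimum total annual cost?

7

This is an integer covering problem.
R1 alone covers Maple, Alder, Fir — every station.
Total annual cost: 7.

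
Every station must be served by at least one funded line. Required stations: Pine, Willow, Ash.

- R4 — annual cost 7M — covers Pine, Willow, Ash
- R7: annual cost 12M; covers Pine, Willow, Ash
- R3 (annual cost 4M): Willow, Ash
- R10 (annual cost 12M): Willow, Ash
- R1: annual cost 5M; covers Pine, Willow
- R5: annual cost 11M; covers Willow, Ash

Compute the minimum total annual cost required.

The greedy cost-per-new-station heuristic would pick R3 and R1 for 9, but a cheaper cover exists.
R4 alone covers Pine, Willow, Ash — every station.
Total annual cost: 7.
No cover costs less than 7.

7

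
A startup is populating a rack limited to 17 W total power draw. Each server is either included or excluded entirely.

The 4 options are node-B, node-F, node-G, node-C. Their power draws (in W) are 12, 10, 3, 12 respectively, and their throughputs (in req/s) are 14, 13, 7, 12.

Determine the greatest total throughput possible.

21

Take node-B and node-G: power draw 12 + 3 = 15 ≤ 17, throughput 14 + 7 = 21.
No other feasible combination does better.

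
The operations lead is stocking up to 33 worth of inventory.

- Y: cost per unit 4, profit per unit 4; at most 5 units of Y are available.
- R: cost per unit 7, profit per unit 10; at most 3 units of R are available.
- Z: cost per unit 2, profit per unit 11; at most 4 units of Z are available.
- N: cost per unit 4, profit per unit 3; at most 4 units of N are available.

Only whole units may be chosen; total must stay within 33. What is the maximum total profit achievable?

78

1×Y, 3×R, and 4×Z: cost 33 ≤ 33, profit 1·4 + 3·10 + 4·11 = 78.
3×R, 4×Z, and 1×N: cost 33 ≤ 33, profit 3·10 + 4·11 + 1·3 = 77.
Best is 78.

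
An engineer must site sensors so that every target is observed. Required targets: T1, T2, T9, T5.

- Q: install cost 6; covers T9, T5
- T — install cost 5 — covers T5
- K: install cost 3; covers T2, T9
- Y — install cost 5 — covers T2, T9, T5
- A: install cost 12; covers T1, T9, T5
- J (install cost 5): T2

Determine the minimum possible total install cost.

15

This is an integer covering problem.
Choose K and A: together they cover T1, T2, T9, T5 — every target.
Total install cost: 3 + 12 = 15.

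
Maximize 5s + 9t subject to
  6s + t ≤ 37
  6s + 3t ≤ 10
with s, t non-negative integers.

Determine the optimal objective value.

Relaxing integrality, the LP optimum is 30.00 at (s,t) = (0, 3.33), which is not an integer point.
(s,t)=(0,3) is feasible, giving 27.
(s,t)=(0,2) is feasible, giving 18.
No feasible integer point exceeds 27.

27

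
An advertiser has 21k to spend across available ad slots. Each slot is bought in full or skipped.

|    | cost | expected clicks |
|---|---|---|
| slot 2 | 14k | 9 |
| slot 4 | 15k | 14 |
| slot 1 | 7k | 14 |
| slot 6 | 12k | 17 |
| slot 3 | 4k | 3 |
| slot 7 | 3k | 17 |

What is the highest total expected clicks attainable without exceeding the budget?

37

Allowing fractional choices, the relaxed optimum would be about 46.6, but ad slots are indivisible.
slot 1 + slot 3 + slot 7: cost 7 + 4 + 3 = 14 ≤ 21, expected clicks 14 + 3 + 17 = 34.
slot 6 + slot 3 + slot 7: cost 12 + 4 + 3 = 19 ≤ 21, expected clicks 17 + 3 + 17 = 37.
slot 6 + slot 7: cost 12 + 3 = 15 ≤ 21, expected clicks 17 + 17 = 34.
Best is slot 6, slot 3, and slot 7 with total expected clicks 37.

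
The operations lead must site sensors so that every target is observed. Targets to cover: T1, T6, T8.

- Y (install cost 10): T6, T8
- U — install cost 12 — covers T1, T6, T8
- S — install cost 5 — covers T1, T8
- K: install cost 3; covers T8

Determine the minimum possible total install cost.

The greedy cost-per-new-target heuristic would pick S and Y for 15, but a cheaper cover exists.
U alone covers T1, T6, T8 — every target.
Total install cost: 12.
No cover costs less than 12.

12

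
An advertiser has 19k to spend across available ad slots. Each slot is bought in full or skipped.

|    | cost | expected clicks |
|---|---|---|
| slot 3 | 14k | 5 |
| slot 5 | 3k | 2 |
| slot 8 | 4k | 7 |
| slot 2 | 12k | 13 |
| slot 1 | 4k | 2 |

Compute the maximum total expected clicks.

22

slot 8 + slot 2: cost 4 + 12 = 16 ≤ 19, expected clicks 7 + 13 = 20.
slot 5 + slot 8 + slot 2: cost 3 + 4 + 12 = 19 ≤ 19, expected clicks 2 + 7 + 13 = 22.
slot 5 + slot 2 + slot 1: cost 3 + 12 + 4 = 19 ≤ 19, expected clicks 2 + 13 + 2 = 17.
Best is slot 5, slot 8, and slot 2 with total expected clicks 22.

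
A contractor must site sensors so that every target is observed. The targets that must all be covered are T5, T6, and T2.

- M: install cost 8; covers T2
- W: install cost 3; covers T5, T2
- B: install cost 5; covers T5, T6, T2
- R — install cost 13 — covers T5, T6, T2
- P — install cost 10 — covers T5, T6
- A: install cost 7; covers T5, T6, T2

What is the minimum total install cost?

This is a weighted set-cover instance.
The greedy cost-per-new-target heuristic would pick W and B for 8, but a cheaper cover exists.
B alone covers T5, T6, T2 — every target.
Total install cost: 5.
No cover costs less than 5.

5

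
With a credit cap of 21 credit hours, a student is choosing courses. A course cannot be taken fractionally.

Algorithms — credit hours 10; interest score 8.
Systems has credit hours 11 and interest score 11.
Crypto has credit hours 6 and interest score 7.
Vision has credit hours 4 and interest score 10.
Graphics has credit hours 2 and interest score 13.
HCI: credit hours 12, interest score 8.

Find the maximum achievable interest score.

Allowing fractional choices, the relaxed optimum would be about 39.0, but courses are indivisible.
Algorithms + Vision + Graphics: credit hours 10 + 4 + 2 = 16 ≤ 21, interest score 8 + 10 + 13 = 31.
Systems + Vision + Graphics: credit hours 11 + 4 + 2 = 17 ≤ 21, interest score 11 + 10 + 13 = 34.
Vision + Graphics + HCI: credit hours 4 + 2 + 12 = 18 ≤ 21, interest score 10 + 13 + 8 = 31.
Best is Systems, Vision, and Graphics with total interest score 34.

34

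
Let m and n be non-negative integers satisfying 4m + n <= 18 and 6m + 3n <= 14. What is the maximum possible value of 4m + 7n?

28

Relaxing integrality, the LP optimum is 32.67 at (m,n) = (0, 4.67), which is not an integer point.
(m,n)=(0,4): 4·0+1·4=4≤18, 6·0+3·4=12≤14, objective 28.
(m,n)=(0,3): 4·0+1·3=3≤18, 6·0+3·3=9≤14, objective 21.
No feasible integer point exceeds 28.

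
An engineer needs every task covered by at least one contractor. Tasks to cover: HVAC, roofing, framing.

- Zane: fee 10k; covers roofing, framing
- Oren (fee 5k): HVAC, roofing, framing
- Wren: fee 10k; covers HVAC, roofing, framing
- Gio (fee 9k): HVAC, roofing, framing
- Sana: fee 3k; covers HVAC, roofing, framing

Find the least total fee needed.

3

Sana alone covers HVAC, roofing, framing — every task.
Total fee: 3.
No cover costs less than 3.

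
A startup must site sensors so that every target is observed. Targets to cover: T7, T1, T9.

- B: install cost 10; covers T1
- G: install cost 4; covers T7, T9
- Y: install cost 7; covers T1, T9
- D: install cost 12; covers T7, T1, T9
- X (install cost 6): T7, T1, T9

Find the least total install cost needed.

6

This is an integer covering problem.
The greedy cost-per-new-target heuristic would pick G and X for 10, but a cheaper cover exists.
X alone covers T7, T1, T9 — every target.
Total install cost: 6.
No cover costs less than 6.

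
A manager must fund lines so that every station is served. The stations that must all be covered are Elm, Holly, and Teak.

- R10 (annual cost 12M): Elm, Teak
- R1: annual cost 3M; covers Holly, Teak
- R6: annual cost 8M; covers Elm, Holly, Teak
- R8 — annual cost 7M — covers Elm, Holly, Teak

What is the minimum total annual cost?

R8 alone covers Elm, Holly, Teak — every station.
Total annual cost: 7.

7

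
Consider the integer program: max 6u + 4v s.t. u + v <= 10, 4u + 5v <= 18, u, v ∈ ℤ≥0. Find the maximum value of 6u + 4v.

The continuous relaxation peaks at (4.5, 0) with value 27.00; rounding to a feasible lattice point costs some objective.
(u,v)=(4,0): 1·4+1·0=4≤10, 4·4+5·0=16≤18, objective 24.
(u,v)=(3,1): 1·3+1·1=4≤10, 4·3+5·1=17≤18, objective 22.
(u,v)=(3,0): 1·3+1·0=3≤10, 4·3+5·0=12≤18, objective 18.
No feasible integer point exceeds 24.

24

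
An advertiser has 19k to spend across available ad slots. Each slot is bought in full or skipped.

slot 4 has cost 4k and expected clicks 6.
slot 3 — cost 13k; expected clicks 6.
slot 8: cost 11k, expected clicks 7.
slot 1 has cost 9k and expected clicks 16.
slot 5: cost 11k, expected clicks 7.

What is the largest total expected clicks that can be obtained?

This is a 0-1 knapsack instance.
Take slot 4 and slot 1: cost 4 + 9 = 13 ≤ 19, expected clicks 6 + 16 = 22.
No other feasible combination does better.

22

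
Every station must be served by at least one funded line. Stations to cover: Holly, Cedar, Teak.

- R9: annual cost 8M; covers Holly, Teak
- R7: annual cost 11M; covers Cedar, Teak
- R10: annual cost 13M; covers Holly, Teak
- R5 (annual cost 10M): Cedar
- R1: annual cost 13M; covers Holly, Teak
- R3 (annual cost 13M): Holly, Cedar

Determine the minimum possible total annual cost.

This is a weighted set-cover instance.
Choose R9 and R5: together they cover Holly, Cedar, Teak — every station.
Total annual cost: 8 + 10 = 18.
No cover costs less than 18.

18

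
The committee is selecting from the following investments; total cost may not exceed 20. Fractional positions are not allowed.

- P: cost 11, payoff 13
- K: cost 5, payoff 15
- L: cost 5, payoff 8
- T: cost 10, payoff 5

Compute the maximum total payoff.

28

P + K: cost 11 + 5 = 16 ≤ 20, payoff 13 + 15 = 28.
K + L + T: cost 5 + 5 + 10 = 20 ≤ 20, payoff 15 + 8 + 5 = 28.
The maximum payoff is 28; one optimal choice is P and K.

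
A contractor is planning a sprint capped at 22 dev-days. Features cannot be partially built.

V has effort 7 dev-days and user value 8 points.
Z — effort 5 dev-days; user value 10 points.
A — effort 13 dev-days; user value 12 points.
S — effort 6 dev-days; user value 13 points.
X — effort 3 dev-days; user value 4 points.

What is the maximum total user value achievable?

35

V + Z + S + X: effort 7 + 5 + 6 + 3 = 21 ≤ 22, user value 8 + 10 + 13 + 4 = 35.
V + Z + S: effort 7 + 5 + 6 = 18 ≤ 22, user value 8 + 10 + 13 = 31.
Best is V, Z, S, and X with total user value 35.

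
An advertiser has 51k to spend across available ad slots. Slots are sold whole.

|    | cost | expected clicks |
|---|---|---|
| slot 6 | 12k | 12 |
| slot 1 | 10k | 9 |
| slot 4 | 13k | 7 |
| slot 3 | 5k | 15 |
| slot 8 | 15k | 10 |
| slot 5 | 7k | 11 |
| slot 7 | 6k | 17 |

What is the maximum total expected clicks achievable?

Allowing fractional choices, the relaxed optimum would be about 71.3, but ad slots are indivisible.
slot 6 + slot 1 + slot 3 + slot 5 + slot 7: cost 12 + 10 + 5 + 7 + 6 = 40 ≤ 51, expected clicks 12 + 9 + 15 + 11 + 17 = 64.
slot 6 + slot 1 + slot 3 + slot 8 + slot 7: cost 12 + 10 + 5 + 15 + 6 = 48 ≤ 51, expected clicks 12 + 9 + 15 + 10 + 17 = 63.
slot 6 + slot 3 + slot 8 + slot 5 + slot 7: cost 12 + 5 + 15 + 7 + 6 = 45 ≤ 51, expected clicks 12 + 15 + 10 + 11 + 17 = 65.
Best is slot 6, slot 3, slot 8, slot 5, and slot 7 with total expected clicks 65.

65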